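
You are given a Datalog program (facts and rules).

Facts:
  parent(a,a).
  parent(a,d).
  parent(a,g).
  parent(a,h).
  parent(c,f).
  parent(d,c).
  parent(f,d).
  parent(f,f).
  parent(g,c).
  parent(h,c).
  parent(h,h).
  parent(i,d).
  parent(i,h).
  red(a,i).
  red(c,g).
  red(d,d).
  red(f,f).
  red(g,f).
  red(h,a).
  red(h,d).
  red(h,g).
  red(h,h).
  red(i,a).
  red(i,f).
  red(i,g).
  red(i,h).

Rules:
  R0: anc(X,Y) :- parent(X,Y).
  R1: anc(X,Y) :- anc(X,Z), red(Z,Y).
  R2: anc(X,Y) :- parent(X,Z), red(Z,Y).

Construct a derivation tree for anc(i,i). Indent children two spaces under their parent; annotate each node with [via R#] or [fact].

round 1: derive anc(a,a) via R0 from parent(a,a)
round 1: derive anc(a,d) via R0 from parent(a,d)
round 1: derive anc(a,g) via R0 from parent(a,g)
round 1: derive anc(a,h) via R0 from parent(a,h)
round 1: derive anc(c,f) via R0 from parent(c,f)
round 1: derive anc(d,c) via R0 from parent(d,c)
round 1: derive anc(f,d) via R0 from parent(f,d)
round 1: derive anc(f,f) via R0 from parent(f,f)
round 1: derive anc(g,c) via R0 from parent(g,c)
round 1: derive anc(h,c) via R0 from parent(h,c)
round 1: derive anc(h,h) via R0 from parent(h,h)
round 1: derive anc(i,d) via R0 from parent(i,d)
round 1: derive anc(i,h) via R0 from parent(i,h)
round 1: derive anc(a,f) via R2 from parent(a,g), red(g,f)
round 1: derive anc(a,i) via R2 from parent(a,a), red(a,i)
round 1: derive anc(d,g) via R2 from parent(d,c), red(c,g)
round 1: derive anc(g,g) via R2 from parent(g,c), red(c,g)
round 1: derive anc(h,a) via R2 from parent(h,h), red(h,a)
round 1: derive anc(h,d) via R2 from parent(h,h), red(h,d)
round 1: derive anc(h,g) via R2 from parent(h,c), red(c,g)
round 1: derive anc(i,a) via R2 from parent(i,h), red(h,a)
round 1: derive anc(i,g) via R2 from parent(i,h), red(h,g)
round 2: derive anc(d,f) via R1 from anc(d,g), red(g,f)
round 2: derive anc(g,f) via R1 from anc(g,g), red(g,f)
round 2: derive anc(h,f) via R1 from anc(h,g), red(g,f)
round 2: derive anc(h,i) via R1 from anc(h,a), red(a,i)
round 2: derive anc(i,f) via R1 from anc(i,g), red(g,f)
round 2: derive anc(i,i) via R1 from anc(i,a), red(a,i)

anc(i,i)  [via R1]
  anc(i,a)  [via R2]
    parent(i,h)  [fact]
    red(h,a)  [fact]
  red(a,i)  [fact]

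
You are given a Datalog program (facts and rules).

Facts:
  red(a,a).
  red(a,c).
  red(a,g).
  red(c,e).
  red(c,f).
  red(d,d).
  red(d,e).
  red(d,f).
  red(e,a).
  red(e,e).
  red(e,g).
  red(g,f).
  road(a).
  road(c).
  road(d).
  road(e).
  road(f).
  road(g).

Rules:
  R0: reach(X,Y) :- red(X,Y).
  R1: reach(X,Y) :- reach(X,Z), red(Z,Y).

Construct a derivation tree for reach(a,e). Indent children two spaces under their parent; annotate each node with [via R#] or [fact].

reach(a,e)  [via R1]
  reach(a,c)  [via R0]
    red(a,c)  [fact]
  red(c,e)  [fact]

round 1: derive reach(a,a) via R0 from red(a,a)
round 1: derive reach(a,c) via R0 from red(a,c)
round 1: derive reach(a,g) via R0 from red(a,g)
round 1: derive reach(c,e) via R0 from red(c,e)
round 1: derive reach(c,f) via R0 from red(c,f)
round 1: derive reach(d,d) via R0 from red(d,d)
round 1: derive reach(d,e) via R0 from red(d,e)
round 1: derive reach(d,f) via R0 from red(d,f)
round 1: derive reach(e,a) via R0 from red(e,a)
round 1: derive reach(e,e) via R0 from red(e,e)
round 1: derive reach(e,g) via R0 from red(e,g)
round 1: derive reach(g,f) via R0 from red(g,f)
round 2: derive reach(a,e) via R1 from reach(a,c), red(c,e)
round 2: derive reach(a,f) via R1 from reach(a,c), red(c,f)
round 2: derive reach(c,a) via R1 from reach(c,e), red(e,a)
round 2: derive reach(c,g) via R1 from reach(c,e), red(e,g)
round 2: derive reach(d,a) via R1 from reach(d,e), red(e,a)
round 2: derive reach(d,g) via R1 from reach(d,e), red(e,g)
round 2: derive reach(e,c) via R1 from reach(e,a), red(a,c)
round 2: derive reach(e,f) via R1 from reach(e,g), red(g,f)
round 3: derive reach(c,c) via R1 from reach(c,a), red(a,c)
round 3: derive reach(d,c) via R1 from reach(d,a), red(a,c)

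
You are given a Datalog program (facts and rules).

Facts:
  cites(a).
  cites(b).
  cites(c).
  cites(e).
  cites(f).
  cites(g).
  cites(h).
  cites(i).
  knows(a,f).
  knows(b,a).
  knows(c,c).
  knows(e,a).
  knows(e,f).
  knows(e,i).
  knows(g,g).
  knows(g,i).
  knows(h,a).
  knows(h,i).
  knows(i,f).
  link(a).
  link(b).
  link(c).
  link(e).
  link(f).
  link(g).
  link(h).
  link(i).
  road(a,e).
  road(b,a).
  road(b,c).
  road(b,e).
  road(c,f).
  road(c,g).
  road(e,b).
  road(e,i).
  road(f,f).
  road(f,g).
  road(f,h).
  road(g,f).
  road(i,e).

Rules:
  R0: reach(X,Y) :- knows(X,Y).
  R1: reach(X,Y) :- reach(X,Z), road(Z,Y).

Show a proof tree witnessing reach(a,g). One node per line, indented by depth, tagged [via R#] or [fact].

round 1: derive reach(a,f) via R0 from knows(a,f)
round 1: derive reach(b,a) via R0 from knows(b,a)
round 1: derive reach(c,c) via R0 from knows(c,c)
round 1: derive reach(e,a) via R0 from knows(e,a)
round 1: derive reach(e,f) via R0 from knows(e,f)
round 1: derive reach(e,i) via R0 from knows(e,i)
round 1: derive reach(g,g) via R0 from knows(g,g)
round 1: derive reach(g,i) via R0 from knows(g,i)
round 1: derive reach(h,a) via R0 from knows(h,a)
round 1: derive reach(h,i) via R0 from knows(h,i)
round 1: derive reach(i,f) via R0 from knows(i,f)
round 2: derive reach(a,g) via R1 from reach(a,f), road(f,g)
round 2: derive reach(a,h) via R1 from reach(a,f), road(f,h)
round 2: derive reach(b,e) via R1 from reach(b,a), road(a,e)
round 2: derive reach(c,f) via R1 from reach(c,c), road(c,f)
round 2: derive reach(c,g) via R1 from reach(c,c), road(c,g)
round 2: derive reach(e,e) via R1 from reach(e,a), road(a,e)
round 2: derive reach(e,g) via R1 from reach(e,f), road(f,g)
round 2: derive reach(e,h) via R1 from reach(e,f), road(f,h)
round 2: derive reach(g,e) via R1 from reach(g,i), road(i,e)
round 2: derive reach(g,f) via R1 from reach(g,g), road(g,f)
round 2: derive reach(h,e) via R1 from reach(h,a), road(a,e)
round 2: derive reach(i,g) via R1 from reach(i,f), road(f,g)
round 2: derive reach(i,h) via R1 from reach(i,f), road(f,h)
round 3: derive reach(b,b) via R1 from reach(b,e), road(e,b)
round 3: derive reach(b,i) via R1 from reach(b,e), road(e,i)
round 3: derive reach(c,h) via R1 from reach(c,f), road(f,h)
round 3: derive reach(e,b) via R1 from reach(e,e), road(e,b)
round 3: derive reach(g,b) via R1 from reach(g,e), road(e,b)
round 3: derive reach(g,h) via R1 from reach(g,f), road(f,h)
round 3: derive reach(h,b) via R1 from reach(h,e), road(e,b)
round 4: derive reach(b,c) via R1 from reach(b,b), road(b,c)
round 4: derive reach(e,c) via R1 from reach(e,b), road(b,c)
round 4: derive reach(g,a) via R1 from reach(g,b), road(b,a)
round 4: derive reach(g,c) via R1 from reach(g,b), road(b,c)
round 4: derive reach(h,c) via R1 from reach(h,b), road(b,c)
round 5: derive reach(b,f) via R1 from reach(b,c), road(c,f)
round 5: derive reach(b,g) via R1 from reach(b,c), road(c,g)
round 5: derive reach(h,f) via R1 from reach(h,c), road(c,f)
round 5: derive reach(h,g) via R1 from reach(h,c), road(c,g)
round 6: derive reach(b,h) via R1 from reach(b,f), road(f,h)
round 6: derive reach(h,h) via R1 from reach(h,f), road(f,h)

reach(a,g)  [via R1]
  reach(a,f)  [via R0]
    knows(a,f)  [fact]
  road(f,g)  [fact]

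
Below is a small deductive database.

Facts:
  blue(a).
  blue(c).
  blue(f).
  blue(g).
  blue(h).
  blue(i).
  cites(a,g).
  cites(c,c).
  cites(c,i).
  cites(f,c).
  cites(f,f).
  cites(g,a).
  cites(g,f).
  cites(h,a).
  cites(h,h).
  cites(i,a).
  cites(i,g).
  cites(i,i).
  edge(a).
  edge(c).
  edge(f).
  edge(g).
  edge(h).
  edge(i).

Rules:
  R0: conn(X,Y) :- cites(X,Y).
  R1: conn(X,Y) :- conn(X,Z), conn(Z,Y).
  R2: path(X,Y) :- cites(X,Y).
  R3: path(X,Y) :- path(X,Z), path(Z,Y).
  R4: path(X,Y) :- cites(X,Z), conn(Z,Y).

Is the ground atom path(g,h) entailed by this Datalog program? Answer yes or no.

round 1: derive conn(a,g) via R0 from cites(a,g)
round 1: derive conn(c,c) via R0 from cites(c,c)
round 1: derive conn(c,i) via R0 from cites(c,i)
round 1: derive conn(f,c) via R0 from cites(f,c)
round 1: derive conn(f,f) via R0 from cites(f,f)
round 1: derive conn(g,a) via R0 from cites(g,a)
round 1: derive conn(g,f) via R0 from cites(g,f)
round 1: derive conn(h,a) via R0 from cites(h,a)
round 1: derive conn(h,h) via R0 from cites(h,h)
round 1: derive conn(i,a) via R0 from cites(i,a)
round 1: derive conn(i,g) via R0 from cites(i,g)
round 1: derive conn(i,i) via R0 from cites(i,i)
round 1: derive path(a,g) via R2 from cites(a,g)
round 1: derive path(c,c) via R2 from cites(c,c)
round 1: derive path(c,i) via R2 from cites(c,i)
round 1: derive path(f,c) via R2 from cites(f,c)
round 1: derive path(f,f) via R2 from cites(f,f)
round 1: derive path(g,a) via R2 from cites(g,a)
round 1: derive path(g,f) via R2 from cites(g,f)
round 1: derive path(h,a) via R2 from cites(h,a)
round 1: derive path(h,h) via R2 from cites(h,h)
round 1: derive path(i,a) via R2 from cites(i,a)
round 1: derive path(i,g) via R2 from cites(i,g)
round 1: derive path(i,i) via R2 from cites(i,i)
round 2: derive conn(a,a) via R1 from conn(a,g), conn(g,a)
round 2: derive conn(a,f) via R1 from conn(a,g), conn(g,f)
round 2: derive conn(c,a) via R1 from conn(c,i), conn(i,a)
round 2: derive conn(c,g) via R1 from conn(c,i), conn(i,g)
round 2: derive conn(f,i) via R1 from conn(f,c), conn(c,i)
round 2: derive conn(g,c) via R1 from conn(g,f), conn(f,c)
round 2: derive conn(g,g) via R1 from conn(g,a), conn(a,g)
round 2: derive conn(h,g) via R1 from conn(h,a), conn(a,g)
round 2: derive conn(i,f) via R1 from conn(i,g), conn(g,f)
round 2: derive path(a,a) via R3 from path(a,g), path(g,a)
round 2: derive path(a,f) via R3 from path(a,g), path(g,f)
round 2: derive path(c,a) via R3 from path(c,i), path(i,a)
round 2: derive path(c,g) via R3 from path(c,i), path(i,g)
round 2: derive path(f,i) via R3 from path(f,c), path(c,i)
round 2: derive path(g,c) via R3 from path(g,f), path(f,c)
round 2: derive path(g,g) via R3 from path(g,a), path(a,g)
round 2: derive path(h,g) via R3 from path(h,a), path(a,g)
round 2: derive path(i,f) via R3 from path(i,g), path(g,f)
round 3: derive conn(a,c) via R1 from conn(a,f), conn(f,c)
round 3: derive conn(a,i) via R1 from conn(a,f), conn(f,i)
round 3: derive conn(c,f) via R1 from conn(c,a), conn(a,f)
round 3: derive conn(f,a) via R1 from conn(f,c), conn(c,a)
round 3: derive conn(f,g) via R1 from conn(f,c), conn(c,g)
round 3: derive conn(g,i) via R1 from conn(g,c), conn(c,i)
round 3: derive conn(h,c) via R1 from conn(h,g), conn(g,c)
round 3: derive conn(h,f) via R1 from conn(h,a), conn(a,f)
round 3: derive conn(i,c) via R1 from conn(i,f), conn(f,c)
round 3: derive path(a,c) via R3 from path(a,f), path(f,c)
round 3: derive path(a,i) via R3 from path(a,f), path(f,i)
round 3: derive path(c,f) via R3 from path(c,a), path(a,f)
round 3: derive path(f,a) via R3 from path(f,c), path(c,a)
round 3: derive path(f,g) via R3 from path(f,c), path(c,g)
round 3: derive path(g,i) via R3 from path(g,c), path(c,i)
round 3: derive path(h,c) via R3 from path(h,g), path(g,c)
round 3: derive path(h,f) via R3 from path(h,a), path(a,f)
round 3: derive path(i,c) via R3 from path(i,f), path(f,c)
round 4: derive conn(h,i) via R1 from conn(h,a), conn(a,i)
round 4: derive path(h,i) via R3 from path(h,a), path(a,i)

no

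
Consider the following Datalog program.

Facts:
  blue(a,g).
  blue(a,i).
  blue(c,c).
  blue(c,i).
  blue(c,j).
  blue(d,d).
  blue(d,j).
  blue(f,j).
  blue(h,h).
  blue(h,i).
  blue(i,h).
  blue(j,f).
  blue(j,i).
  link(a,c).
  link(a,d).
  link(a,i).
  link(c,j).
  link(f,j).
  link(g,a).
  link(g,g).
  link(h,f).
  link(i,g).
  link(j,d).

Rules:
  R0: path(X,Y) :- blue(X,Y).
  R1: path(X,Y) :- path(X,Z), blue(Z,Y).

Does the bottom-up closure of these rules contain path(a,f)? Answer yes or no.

round 1: derive path(a,g) via R0 from blue(a,g)
round 1: derive path(a,i) via R0 from blue(a,i)
round 1: derive path(c,c) via R0 from blue(c,c)
round 1: derive path(c,i) via R0 from blue(c,i)
round 1: derive path(c,j) via R0 from blue(c,j)
round 1: derive path(d,d) via R0 from blue(d,d)
round 1: derive path(d,j) via R0 from blue(d,j)
round 1: derive path(f,j) via R0 from blue(f,j)
round 1: derive path(h,h) via R0 from blue(h,h)
round 1: derive path(h,i) via R0 from blue(h,i)
round 1: derive path(i,h) via R0 from blue(i,h)
round 1: derive path(j,f) via R0 from blue(j,f)
round 1: derive path(j,i) via R0 from blue(j,i)
round 2: derive path(a,h) via R1 from path(a,i), blue(i,h)
round 2: derive path(c,f) via R1 from path(c,j), blue(j,f)
round 2: derive path(c,h) via R1 from path(c,i), blue(i,h)
round 2: derive path(d,f) via R1 from path(d,j), blue(j,f)
round 2: derive path(d,i) via R1 from path(d,j), blue(j,i)
round 2: derive path(f,f) via R1 from path(f,j), blue(j,f)
round 2: derive path(f,i) via R1 from path(f,j), blue(j,i)
round 2: derive path(i,i) via R1 from path(i,h), blue(h,i)
round 2: derive path(j,h) via R1 from path(j,i), blue(i,h)
round 2: derive path(j,j) via R1 from path(j,f), blue(f,j)
round 3: derive path(d,h) via R1 from path(d,i), blue(i,h)
round 3: derive path(f,h) via R1 from path(f,i), blue(i,h)

no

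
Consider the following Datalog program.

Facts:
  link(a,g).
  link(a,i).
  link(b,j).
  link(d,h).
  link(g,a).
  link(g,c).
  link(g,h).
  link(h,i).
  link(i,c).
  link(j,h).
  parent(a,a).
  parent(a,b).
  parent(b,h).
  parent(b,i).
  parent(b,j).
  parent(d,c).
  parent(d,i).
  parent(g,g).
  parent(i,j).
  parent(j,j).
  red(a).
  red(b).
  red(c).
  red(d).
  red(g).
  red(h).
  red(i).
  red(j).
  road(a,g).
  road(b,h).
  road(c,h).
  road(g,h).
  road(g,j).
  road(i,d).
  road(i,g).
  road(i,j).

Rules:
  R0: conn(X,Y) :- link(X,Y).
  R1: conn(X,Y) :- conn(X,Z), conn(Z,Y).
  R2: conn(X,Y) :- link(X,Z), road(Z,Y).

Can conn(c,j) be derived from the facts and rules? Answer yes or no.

no

round 1: derive conn(a,g) via R0 from link(a,g)
round 1: derive conn(a,i) via R0 from link(a,i)
round 1: derive conn(b,j) via R0 from link(b,j)
round 1: derive conn(d,h) via R0 from link(d,h)
round 1: derive conn(g,a) via R0 from link(g,a)
round 1: derive conn(g,c) via R0 from link(g,c)
round 1: derive conn(g,h) via R0 from link(g,h)
round 1: derive conn(h,i) via R0 from link(h,i)
round 1: derive conn(i,c) via R0 from link(i,c)
round 1: derive conn(j,h) via R0 from link(j,h)
round 1: derive conn(a,d) via R2 from link(a,i), road(i,d)
round 1: derive conn(a,h) via R2 from link(a,g), road(g,h)
round 1: derive conn(a,j) via R2 from link(a,g), road(g,j)
round 1: derive conn(g,g) via R2 from link(g,a), road(a,g)
round 1: derive conn(h,d) via R2 from link(h,i), road(i,d)
round 1: derive conn(h,g) via R2 from link(h,i), road(i,g)
round 1: derive conn(h,j) via R2 from link(h,i), road(i,j)
round 1: derive conn(i,h) via R2 from link(i,c), road(c,h)
round 2: derive conn(a,a) via R1 from conn(a,g), conn(g,a)
round 2: derive conn(a,c) via R1 from conn(a,g), conn(g,c)
round 2: derive conn(b,h) via R1 from conn(b,j), conn(j,h)
round 2: derive conn(d,d) via R1 from conn(d,h), conn(h,d)
round 2: derive conn(d,g) via R1 from conn(d,h), conn(h,g)
round 2: derive conn(d,i) via R1 from conn(d,h), conn(h,i)
round 2: derive conn(d,j) via R1 from conn(d,h), conn(h,j)
round 2: derive conn(g,d) via R1 from conn(g,a), conn(a,d)
round 2: derive conn(g,i) via R1 from conn(g,a), conn(a,i)
round 2: derive conn(g,j) via R1 from conn(g,a), conn(a,j)
round 2: derive conn(h,a) via R1 from conn(h,g), conn(g,a)
round 2: derive conn(h,c) via R1 from conn(h,g), conn(g,c)
round 2: derive conn(h,h) via R1 from conn(h,d), conn(d,h)
round 2: derive conn(i,d) via R1 from conn(i,h), conn(h,d)
round 2: derive conn(i,g) via R1 from conn(i,h), conn(h,g)
round 2: derive conn(i,i) via R1 from conn(i,h), conn(h,i)
round 2: derive conn(i,j) via R1 from conn(i,h), conn(h,j)
round 2: derive conn(j,d) via R1 from conn(j,h), conn(h,d)
round 2: derive conn(j,g) via R1 from conn(j,h), conn(h,g)
round 2: derive conn(j,i) via R1 from conn(j,h), conn(h,i)
round 2: derive conn(j,j) via R1 from conn(j,h), conn(h,j)
round 3: derive conn(b,a) via R1 from conn(b,h), conn(h,a)
round 3: derive conn(b,c) via R1 from conn(b,h), conn(h,c)
round 3: derive conn(b,d) via R1 from conn(b,h), conn(h,d)
round 3: derive conn(b,g) via R1 from conn(b,h), conn(h,g)
round 3: derive conn(b,i) via R1 from conn(b,h), conn(h,i)
round 3: derive conn(d,a) via R1 from conn(d,g), conn(g,a)
round 3: derive conn(d,c) via R1 from conn(d,g), conn(g,c)
round 3: derive conn(i,a) via R1 from conn(i,g), conn(g,a)
round 3: derive conn(j,a) via R1 from conn(j,g), conn(g,a)
round 3: derive conn(j,c) via R1 from conn(j,g), conn(g,c)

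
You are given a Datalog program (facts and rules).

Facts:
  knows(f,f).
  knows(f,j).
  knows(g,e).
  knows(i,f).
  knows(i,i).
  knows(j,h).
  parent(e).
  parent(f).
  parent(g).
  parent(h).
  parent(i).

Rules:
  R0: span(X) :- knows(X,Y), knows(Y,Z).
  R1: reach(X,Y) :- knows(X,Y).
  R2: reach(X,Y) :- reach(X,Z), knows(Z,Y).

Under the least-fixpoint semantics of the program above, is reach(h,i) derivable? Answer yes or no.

round 1: derive reach(f,f) via R1 from knows(f,f)
round 1: derive reach(f,j) via R1 from knows(f,j)
round 1: derive reach(g,e) via R1 from knows(g,e)
round 1: derive reach(i,f) via R1 from knows(i,f)
round 1: derive reach(i,i) via R1 from knows(i,i)
round 1: derive reach(j,h) via R1 from knows(j,h)
round 2: derive reach(f,h) via R2 from reach(f,j), knows(j,h)
round 2: derive reach(i,j) via R2 from reach(i,f), knows(f,j)
round 3: derive reach(i,h) via R2 from reach(i,j), knows(j,h)

no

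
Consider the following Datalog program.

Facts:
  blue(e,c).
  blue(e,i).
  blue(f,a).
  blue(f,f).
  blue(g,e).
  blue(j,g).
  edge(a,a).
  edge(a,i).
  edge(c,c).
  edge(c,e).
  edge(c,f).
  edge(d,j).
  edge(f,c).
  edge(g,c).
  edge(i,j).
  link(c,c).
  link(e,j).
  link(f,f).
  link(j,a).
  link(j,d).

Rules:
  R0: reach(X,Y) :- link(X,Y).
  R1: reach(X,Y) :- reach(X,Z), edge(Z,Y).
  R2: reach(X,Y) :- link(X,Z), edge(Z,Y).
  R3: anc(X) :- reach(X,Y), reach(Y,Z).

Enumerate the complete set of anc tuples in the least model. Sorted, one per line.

anc(c)
anc(e)
anc(f)
anc(j)

round 1: derive reach(c,c) via R0 from link(c,c)
round 1: derive reach(e,j) via R0 from link(e,j)
round 1: derive reach(f,f) via R0 from link(f,f)
round 1: derive reach(j,a) via R0 from link(j,a)
round 1: derive reach(j,d) via R0 from link(j,d)
round 1: derive reach(c,e) via R2 from link(c,c), edge(c,e)
round 1: derive reach(c,f) via R2 from link(c,c), edge(c,f)
round 1: derive reach(f,c) via R2 from link(f,f), edge(f,c)
round 1: derive reach(j,i) via R2 from link(j,a), edge(a,i)
round 1: derive reach(j,j) via R2 from link(j,d), edge(d,j)
round 2: derive reach(f,e) via R1 from reach(f,c), edge(c,e)
round 2: derive anc(c) via R3 from reach(c,c), reach(c,c)
round 2: derive anc(e) via R3 from reach(e,j), reach(j,a)
round 2: derive anc(f) via R3 from reach(f,c), reach(c,c)
round 2: derive anc(j) via R3 from reach(j,j), reach(j,a)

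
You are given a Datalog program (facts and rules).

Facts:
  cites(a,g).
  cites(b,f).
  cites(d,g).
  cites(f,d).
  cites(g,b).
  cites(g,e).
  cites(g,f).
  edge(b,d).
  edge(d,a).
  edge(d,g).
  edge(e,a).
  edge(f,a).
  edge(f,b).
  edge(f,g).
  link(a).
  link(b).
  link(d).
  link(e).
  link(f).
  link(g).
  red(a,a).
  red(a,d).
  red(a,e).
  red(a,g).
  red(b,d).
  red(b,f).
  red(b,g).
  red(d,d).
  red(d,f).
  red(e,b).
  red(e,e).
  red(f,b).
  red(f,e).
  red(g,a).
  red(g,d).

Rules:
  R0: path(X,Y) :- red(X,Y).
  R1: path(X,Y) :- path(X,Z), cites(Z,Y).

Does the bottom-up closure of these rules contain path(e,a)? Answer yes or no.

no

round 1: derive path(a,a) via R0 from red(a,a)
round 1: derive path(a,d) via R0 from red(a,d)
round 1: derive path(a,e) via R0 from red(a,e)
round 1: derive path(a,g) via R0 from red(a,g)
round 1: derive path(b,d) via R0 from red(b,d)
round 1: derive path(b,f) via R0 from red(b,f)
round 1: derive path(b,g) via R0 from red(b,g)
round 1: derive path(d,d) via R0 from red(d,d)
round 1: derive path(d,f) via R0 from red(d,f)
round 1: derive path(e,b) via R0 from red(e,b)
round 1: derive path(e,e) via R0 from red(e,e)
round 1: derive path(f,b) via R0 from red(f,b)
round 1: derive path(f,e) via R0 from red(f,e)
round 1: derive path(g,a) via R0 from red(g,a)
round 1: derive path(g,d) via R0 from red(g,d)
round 2: derive path(a,b) via R1 from path(a,g), cites(g,b)
round 2: derive path(a,f) via R1 from path(a,g), cites(g,f)
round 2: derive path(b,b) via R1 from path(b,g), cites(g,b)
round 2: derive path(b,e) via R1 from path(b,g), cites(g,e)
round 2: derive path(d,g) via R1 from path(d,d), cites(d,g)
round 2: derive path(e,f) via R1 from path(e,b), cites(b,f)
round 2: derive path(f,f) via R1 from path(f,b), cites(b,f)
round 2: derive path(g,g) via R1 from path(g,a), cites(a,g)
round 3: derive path(d,b) via R1 from path(d,g), cites(g,b)
round 3: derive path(d,e) via R1 from path(d,g), cites(g,e)
round 3: derive path(e,d) via R1 from path(e,f), cites(f,d)
round 3: derive path(f,d) via R1 from path(f,f), cites(f,d)
round 3: derive path(g,b) via R1 from path(g,g), cites(g,b)
round 3: derive path(g,e) via R1 from path(g,g), cites(g,e)
round 3: derive path(g,f) via R1 from path(g,g), cites(g,f)
round 4: derive path(e,g) via R1 from path(e,d), cites(d,g)
round 4: derive path(f,g) via R1 from path(f,d), cites(d,g)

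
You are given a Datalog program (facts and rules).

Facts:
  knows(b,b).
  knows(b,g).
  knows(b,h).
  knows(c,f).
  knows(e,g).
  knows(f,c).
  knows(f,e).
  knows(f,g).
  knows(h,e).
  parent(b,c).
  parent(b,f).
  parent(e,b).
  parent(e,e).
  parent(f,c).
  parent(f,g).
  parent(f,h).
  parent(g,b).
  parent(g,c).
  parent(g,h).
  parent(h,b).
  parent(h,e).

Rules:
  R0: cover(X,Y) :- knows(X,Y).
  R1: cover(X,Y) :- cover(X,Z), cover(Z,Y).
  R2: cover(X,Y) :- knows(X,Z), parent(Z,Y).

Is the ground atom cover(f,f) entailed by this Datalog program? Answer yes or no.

round 1: derive cover(b,b) via R0 from knows(b,b)
round 1: derive cover(b,g) via R0 from knows(b,g)
round 1: derive cover(b,h) via R0 from knows(b,h)
round 1: derive cover(c,f) via R0 from knows(c,f)
round 1: derive cover(e,g) via R0 from knows(e,g)
round 1: derive cover(f,c) via R0 from knows(f,c)
round 1: derive cover(f,e) via R0 from knows(f,e)
round 1: derive cover(f,g) via R0 from knows(f,g)
round 1: derive cover(h,e) via R0 from knows(h,e)
round 1: derive cover(b,c) via R2 from knows(b,b), parent(b,c)
round 1: derive cover(b,e) via R2 from knows(b,h), parent(h,e)
round 1: derive cover(b,f) via R2 from knows(b,b), parent(b,f)
round 1: derive cover(c,c) via R2 from knows(c,f), parent(f,c)
round 1: derive cover(c,g) via R2 from knows(c,f), parent(f,g)
round 1: derive cover(c,h) via R2 from knows(c,f), parent(f,h)
round 1: derive cover(e,b) via R2 from knows(e,g), parent(g,b)
round 1: derive cover(e,c) via R2 from knows(e,g), parent(g,c)
round 1: derive cover(e,h) via R2 from knows(e,g), parent(g,h)
round 1: derive cover(f,b) via R2 from knows(f,e), parent(e,b)
round 1: derive cover(f,h) via R2 from knows(f,g), parent(g,h)
round 1: derive cover(h,b) via R2 from knows(h,e), parent(e,b)
round 2: derive cover(c,b) via R1 from cover(c,f), cover(f,b)
round 2: derive cover(c,e) via R1 from cover(c,f), cover(f,e)
round 2: derive cover(e,e) via R1 from cover(e,b), cover(b,e)
round 2: derive cover(e,f) via R1 from cover(e,b), cover(b,f)
round 2: derive cover(f,f) via R1 from cover(f,b), cover(b,f)
round 2: derive cover(h,c) via R1 from cover(h,b), cover(b,c)
round 2: derive cover(h,f) via R1 from cover(h,b), cover(b,f)
round 2: derive cover(h,g) via R1 from cover(h,b), cover(b,g)
round 2: derive cover(h,h) via R1 from cover(h,b), cover(b,h)

yes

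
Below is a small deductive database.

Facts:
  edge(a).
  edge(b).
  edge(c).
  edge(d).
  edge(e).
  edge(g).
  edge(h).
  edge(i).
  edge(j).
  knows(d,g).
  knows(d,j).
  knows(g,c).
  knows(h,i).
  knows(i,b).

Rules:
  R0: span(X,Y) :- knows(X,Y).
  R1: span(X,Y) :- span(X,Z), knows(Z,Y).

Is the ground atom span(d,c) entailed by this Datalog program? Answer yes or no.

yes

round 1: derive span(d,g) via R0 from knows(d,g)
round 1: derive span(d,j) via R0 from knows(d,j)
round 1: derive span(g,c) via R0 from knows(g,c)
round 1: derive span(h,i) via R0 from knows(h,i)
round 1: derive span(i,b) via R0 from knows(i,b)
round 2: derive span(d,c) via R1 from span(d,g), knows(g,c)
round 2: derive span(h,b) via R1 from span(h,i), knows(i,b)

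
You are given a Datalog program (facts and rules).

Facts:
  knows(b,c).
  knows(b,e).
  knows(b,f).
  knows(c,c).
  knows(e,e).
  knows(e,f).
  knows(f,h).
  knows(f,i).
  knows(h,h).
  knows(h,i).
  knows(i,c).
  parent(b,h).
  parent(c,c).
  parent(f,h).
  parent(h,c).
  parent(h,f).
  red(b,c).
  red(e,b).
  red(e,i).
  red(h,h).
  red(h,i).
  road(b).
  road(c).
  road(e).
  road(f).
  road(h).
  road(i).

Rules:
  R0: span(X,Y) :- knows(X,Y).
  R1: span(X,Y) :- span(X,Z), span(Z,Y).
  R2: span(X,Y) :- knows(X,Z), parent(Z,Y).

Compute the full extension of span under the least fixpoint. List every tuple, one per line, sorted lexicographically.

round 1: derive span(b,c) via R0 from knows(b,c)
round 1: derive span(b,e) via R0 from knows(b,e)
round 1: derive span(b,f) via R0 from knows(b,f)
round 1: derive span(c,c) via R0 from knows(c,c)
round 1: derive span(e,e) via R0 from knows(e,e)
round 1: derive span(e,f) via R0 from knows(e,f)
round 1: derive span(f,h) via R0 from knows(f,h)
round 1: derive span(f,i) via R0 from knows(f,i)
round 1: derive span(h,h) via R0 from knows(h,h)
round 1: derive span(h,i) via R0 from knows(h,i)
round 1: derive span(i,c) via R0 from knows(i,c)
round 1: derive span(b,h) via R2 from knows(b,f), parent(f,h)
round 1: derive span(e,h) via R2 from knows(e,f), parent(f,h)
round 1: derive span(f,c) via R2 from knows(f,h), parent(h,c)
round 1: derive span(f,f) via R2 from knows(f,h), parent(h,f)
round 1: derive span(h,c) via R2 from knows(h,h), parent(h,c)
round 1: derive span(h,f) via R2 from knows(h,h), parent(h,f)
round 2: derive span(b,i) via R1 from span(b,f), span(f,i)
round 2: derive span(e,c) via R1 from span(e,f), span(f,c)
round 2: derive span(e,i) via R1 from span(e,f), span(f,i)

span(b,c)
span(b,e)
span(b,f)
span(b,h)
span(b,i)
span(c,c)
span(e,c)
span(e,e)
span(e,f)
span(e,h)
span(e,i)
span(f,c)
span(f,f)
span(f,h)
span(f,i)
span(h,c)
span(h,f)
span(h,h)
span(h,i)
span(i,c)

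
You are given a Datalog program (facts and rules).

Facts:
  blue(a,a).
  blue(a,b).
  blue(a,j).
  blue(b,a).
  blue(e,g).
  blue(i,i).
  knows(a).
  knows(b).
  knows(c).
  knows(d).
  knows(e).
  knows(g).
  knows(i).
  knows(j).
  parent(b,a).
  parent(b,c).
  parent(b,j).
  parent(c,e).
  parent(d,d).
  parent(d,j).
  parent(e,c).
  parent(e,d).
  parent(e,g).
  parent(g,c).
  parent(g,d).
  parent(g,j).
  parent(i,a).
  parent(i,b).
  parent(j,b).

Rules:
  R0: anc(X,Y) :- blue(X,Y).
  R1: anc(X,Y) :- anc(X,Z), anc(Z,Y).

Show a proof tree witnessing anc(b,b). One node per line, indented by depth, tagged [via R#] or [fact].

anc(b,b)  [via R1]
  anc(b,a)  [via R0]
    blue(b,a)  [fact]
  anc(a,b)  [via R0]
    blue(a,b)  [fact]

round 1: derive anc(a,a) via R0 from blue(a,a)
round 1: derive anc(a,b) via R0 from blue(a,b)
round 1: derive anc(a,j) via R0 from blue(a,j)
round 1: derive anc(b,a) via R0 from blue(b,a)
round 1: derive anc(e,g) via R0 from blue(e,g)
round 1: derive anc(i,i) via R0 from blue(i,i)
round 2: derive anc(b,b) via R1 from anc(b,a), anc(a,b)
round 2: derive anc(b,j) via R1 from anc(b,a), anc(a,j)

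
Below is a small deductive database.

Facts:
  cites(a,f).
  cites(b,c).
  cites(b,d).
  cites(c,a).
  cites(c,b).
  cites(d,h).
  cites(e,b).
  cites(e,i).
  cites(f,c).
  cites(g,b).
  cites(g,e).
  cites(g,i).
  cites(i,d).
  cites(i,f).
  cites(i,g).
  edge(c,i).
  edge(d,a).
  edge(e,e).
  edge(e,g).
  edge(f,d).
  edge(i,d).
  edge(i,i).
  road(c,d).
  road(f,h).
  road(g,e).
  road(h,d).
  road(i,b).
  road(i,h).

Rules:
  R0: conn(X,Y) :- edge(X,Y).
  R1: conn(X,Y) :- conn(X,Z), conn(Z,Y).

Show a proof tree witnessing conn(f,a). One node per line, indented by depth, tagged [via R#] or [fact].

conn(f,a)  [via R1]
  conn(f,d)  [via R0]
    edge(f,d)  [fact]
  conn(d,a)  [via R0]
    edge(d,a)  [fact]

round 1: derive conn(c,i) via R0 from edge(c,i)
round 1: derive conn(d,a) via R0 from edge(d,a)
round 1: derive conn(e,e) via R0 from edge(e,e)
round 1: derive conn(e,g) via R0 from edge(e,g)
round 1: derive conn(f,d) via R0 from edge(f,d)
round 1: derive conn(i,d) via R0 from edge(i,d)
round 1: derive conn(i,i) via R0 from edge(i,i)
round 2: derive conn(c,d) via R1 from conn(c,i), conn(i,d)
round 2: derive conn(f,a) via R1 from conn(f,d), conn(d,a)
round 2: derive conn(i,a) via R1 from conn(i,d), conn(d,a)
round 3: derive conn(c,a) via R1 from conn(c,d), conn(d,a)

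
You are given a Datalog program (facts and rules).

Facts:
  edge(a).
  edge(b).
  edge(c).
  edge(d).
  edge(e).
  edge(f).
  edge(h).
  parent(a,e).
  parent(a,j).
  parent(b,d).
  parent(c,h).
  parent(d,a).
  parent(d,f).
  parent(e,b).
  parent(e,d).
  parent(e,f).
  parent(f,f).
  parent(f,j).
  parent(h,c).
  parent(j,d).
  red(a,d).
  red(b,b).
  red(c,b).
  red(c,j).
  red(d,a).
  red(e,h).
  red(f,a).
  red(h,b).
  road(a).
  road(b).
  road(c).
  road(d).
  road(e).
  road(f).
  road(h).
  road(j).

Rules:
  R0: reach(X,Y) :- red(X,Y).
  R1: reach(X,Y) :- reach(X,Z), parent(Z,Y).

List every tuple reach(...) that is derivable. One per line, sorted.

round 1: derive reach(a,d) via R0 from red(a,d)
round 1: derive reach(b,b) via R0 from red(b,b)
round 1: derive reach(c,b) via R0 from red(c,b)
round 1: derive reach(c,j) via R0 from red(c,j)
round 1: derive reach(d,a) via R0 from red(d,a)
round 1: derive reach(e,h) via R0 from red(e,h)
round 1: derive reach(f,a) via R0 from red(f,a)
round 1: derive reach(h,b) via R0 from red(h,b)
round 2: derive reach(a,a) via R1 from reach(a,d), parent(d,a)
round 2: derive reach(a,f) via R1 from reach(a,d), parent(d,f)
round 2: derive reach(b,d) via R1 from reach(b,b), parent(b,d)
round 2: derive reach(c,d) via R1 from reach(c,b), parent(b,d)
round 2: derive reach(d,e) via R1 from reach(d,a), parent(a,e)
round 2: derive reach(d,j) via R1 from reach(d,a), parent(a,j)
round 2: derive reach(e,c) via R1 from reach(e,h), parent(h,c)
round 2: derive reach(f,e) via R1 from reach(f,a), parent(a,e)
round 2: derive reach(f,j) via R1 from reach(f,a), parent(a,j)
round 2: derive reach(h,d) via R1 from reach(h,b), parent(b,d)
round 3: derive reach(a,e) via R1 from reach(a,a), parent(a,e)
round 3: derive reach(a,j) via R1 from reach(a,a), parent(a,j)
round 3: derive reach(b,a) via R1 from reach(b,d), parent(d,a)
round 3: derive reach(b,f) via R1 from reach(b,d), parent(d,f)
round 3: derive reach(c,a) via R1 from reach(c,d), parent(d,a)
round 3: derive reach(c,f) via R1 from reach(c,d), parent(d,f)
round 3: derive reach(d,b) via R1 from reach(d,e), parent(e,b)
round 3: derive reach(d,d) via R1 from reach(d,e), parent(e,d)
round 3: derive reach(d,f) via R1 from reach(d,e), parent(e,f)
round 3: derive reach(f,b) via R1 from reach(f,e), parent(e,b)
round 3: derive reach(f,d) via R1 from reach(f,e), parent(e,d)
round 3: derive reach(f,f) via R1 from reach(f,e), parent(e,f)
round 3: derive reach(h,a) via R1 from reach(h,d), parent(d,a)
round 3: derive reach(h,f) via R1 from reach(h,d), parent(d,f)
round 4: derive reach(a,b) via R1 from reach(a,e), parent(e,b)
round 4: derive reach(b,e) via R1 from reach(b,a), parent(a,e)
round 4: derive reach(b,j) via R1 from reach(b,a), parent(a,j)
round 4: derive reach(c,e) via R1 from reach(c,a), parent(a,e)
round 4: derive reach(h,e) via R1 from reach(h,a), parent(a,e)
round 4: derive reach(h,j) via R1 from reach(h,a), parent(a,j)

reach(a,a)
reach(a,b)
reach(a,d)
reach(a,e)
reach(a,f)
reach(a,j)
reach(b,a)
reach(b,b)
reach(b,d)
reach(b,e)
reach(b,f)
reach(b,j)
reach(c,a)
reach(c,b)
reach(c,d)
reach(c,e)
reach(c,f)
reach(c,j)
reach(d,a)
reach(d,b)
reach(d,d)
reach(d,e)
reach(d,f)
reach(d,j)
reach(e,c)
reach(e,h)
reach(f,a)
reach(f,b)
reach(f,d)
reach(f,e)
reach(f,f)
reach(f,j)
reach(h,a)
reach(h,b)
reach(h,d)
reach(h,e)
reach(h,f)
reach(h,j)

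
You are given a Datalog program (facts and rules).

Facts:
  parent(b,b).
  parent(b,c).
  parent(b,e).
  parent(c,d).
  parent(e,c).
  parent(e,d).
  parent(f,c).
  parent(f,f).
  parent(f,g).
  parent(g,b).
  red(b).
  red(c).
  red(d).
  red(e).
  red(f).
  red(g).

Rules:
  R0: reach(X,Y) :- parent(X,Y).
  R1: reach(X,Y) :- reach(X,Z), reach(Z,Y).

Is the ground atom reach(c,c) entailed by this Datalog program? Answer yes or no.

round 1: derive reach(b,b) via R0 from parent(b,b)
round 1: derive reach(b,c) via R0 from parent(b,c)
round 1: derive reach(b,e) via R0 from parent(b,e)
round 1: derive reach(c,d) via R0 from parent(c,d)
round 1: derive reach(e,c) via R0 from parent(e,c)
round 1: derive reach(e,d) via R0 from parent(e,d)
round 1: derive reach(f,c) via R0 from parent(f,c)
round 1: derive reach(f,f) via R0 from parent(f,f)
round 1: derive reach(f,g) via R0 from parent(f,g)
round 1: derive reach(g,b) via R0 from parent(g,b)
round 2: derive reach(b,d) via R1 from reach(b,c), reach(c,d)
round 2: derive reach(f,b) via R1 from reach(f,g), reach(g,b)
round 2: derive reach(f,d) via R1 from reach(f,c), reach(c,d)
round 2: derive reach(g,c) via R1 from reach(g,b), reach(b,c)
round 2: derive reach(g,e) via R1 from reach(g,b), reach(b,e)
round 3: derive reach(f,e) via R1 from reach(f,b), reach(b,e)
round 3: derive reach(g,d) via R1 from reach(g,b), reach(b,d)

no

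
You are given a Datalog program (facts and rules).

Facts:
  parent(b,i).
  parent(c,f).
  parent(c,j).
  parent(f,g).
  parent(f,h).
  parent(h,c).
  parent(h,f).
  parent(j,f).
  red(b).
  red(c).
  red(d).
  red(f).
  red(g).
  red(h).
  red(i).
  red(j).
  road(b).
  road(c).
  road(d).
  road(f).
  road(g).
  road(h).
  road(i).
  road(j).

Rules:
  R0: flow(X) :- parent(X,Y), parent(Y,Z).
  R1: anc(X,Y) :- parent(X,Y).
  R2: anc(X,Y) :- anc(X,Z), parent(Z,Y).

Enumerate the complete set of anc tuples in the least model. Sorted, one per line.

anc(b,i)
anc(c,c)
anc(c,f)
anc(c,g)
anc(c,h)
anc(c,j)
anc(f,c)
anc(f,f)
anc(f,g)
anc(f,h)
anc(f,j)
anc(h,c)
anc(h,f)
anc(h,g)
anc(h,h)
anc(h,j)
anc(j,c)
anc(j,f)
anc(j,g)
anc(j,h)
anc(j,j)

round 1: derive anc(b,i) via R1 from parent(b,i)
round 1: derive anc(c,f) via R1 from parent(c,f)
round 1: derive anc(c,j) via R1 from parent(c,j)
round 1: derive anc(f,g) via R1 from parent(f,g)
round 1: derive anc(f,h) via R1 from parent(f,h)
round 1: derive anc(h,c) via R1 from parent(h,c)
round 1: derive anc(h,f) via R1 from parent(h,f)
round 1: derive anc(j,f) via R1 from parent(j,f)
round 2: derive anc(c,g) via R2 from anc(c,f), parent(f,g)
round 2: derive anc(c,h) via R2 from anc(c,f), parent(f,h)
round 2: derive anc(f,c) via R2 from anc(f,h), parent(h,c)
round 2: derive anc(f,f) via R2 from anc(f,h), parent(h,f)
round 2: derive anc(h,g) via R2 from anc(h,f), parent(f,g)
round 2: derive anc(h,h) via R2 from anc(h,f), parent(f,h)
round 2: derive anc(h,j) via R2 from anc(h,c), parent(c,j)
round 2: derive anc(j,g) via R2 from anc(j,f), parent(f,g)
round 2: derive anc(j,h) via R2 from anc(j,f), parent(f,h)
round 3: derive anc(c,c) via R2 from anc(c,h), parent(h,c)
round 3: derive anc(f,j) via R2 from anc(f,c), parent(c,j)
round 3: derive anc(j,c) via R2 from anc(j,h), parent(h,c)
round 4: derive anc(j,j) via R2 from anc(j,c), parent(c,j)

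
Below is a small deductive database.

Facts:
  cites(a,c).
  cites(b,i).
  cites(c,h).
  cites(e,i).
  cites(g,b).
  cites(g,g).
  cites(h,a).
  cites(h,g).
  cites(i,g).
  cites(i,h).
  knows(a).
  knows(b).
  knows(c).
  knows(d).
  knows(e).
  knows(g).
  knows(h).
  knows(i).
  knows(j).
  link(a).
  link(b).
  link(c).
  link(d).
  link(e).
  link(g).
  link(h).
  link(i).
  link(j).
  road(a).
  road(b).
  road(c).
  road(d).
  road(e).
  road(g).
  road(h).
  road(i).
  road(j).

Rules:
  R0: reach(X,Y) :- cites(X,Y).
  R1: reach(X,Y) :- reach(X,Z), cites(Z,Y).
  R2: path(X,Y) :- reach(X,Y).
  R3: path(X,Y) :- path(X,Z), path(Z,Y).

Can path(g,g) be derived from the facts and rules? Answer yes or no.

yes

round 1: derive reach(a,c) via R0 from cites(a,c)
round 1: derive reach(b,i) via R0 from cites(b,i)
round 1: derive reach(c,h) via R0 from cites(c,h)
round 1: derive reach(e,i) via R0 from cites(e,i)
round 1: derive reach(g,b) via R0 from cites(g,b)
round 1: derive reach(g,g) via R0 from cites(g,g)
round 1: derive reach(h,a) via R0 from cites(h,a)
round 1: derive reach(h,g) via R0 from cites(h,g)
round 1: derive reach(i,g) via R0 from cites(i,g)
round 1: derive reach(i,h) via R0 from cites(i,h)
round 2: derive reach(a,h) via R1 from reach(a,c), cites(c,h)
round 2: derive reach(b,g) via R1 from reach(b,i), cites(i,g)
round 2: derive reach(b,h) via R1 from reach(b,i), cites(i,h)
round 2: derive reach(c,a) via R1 from reach(c,h), cites(h,a)
round 2: derive reach(c,g) via R1 from reach(c,h), cites(h,g)
round 2: derive reach(e,g) via R1 from reach(e,i), cites(i,g)
round 2: derive reach(e,h) via R1 from reach(e,i), cites(i,h)
round 2: derive reach(g,i) via R1 from reach(g,b), cites(b,i)
round 2: derive reach(h,b) via R1 from reach(h,g), cites(g,b)
round 2: derive reach(h,c) via R1 from reach(h,a), cites(a,c)
round 2: derive reach(i,a) via R1 from reach(i,h), cites(h,a)
round 2: derive reach(i,b) via R1 from reach(i,g), cites(g,b)
round 2: derive path(a,c) via R2 from reach(a,c)
round 2: derive path(b,i) via R2 from reach(b,i)
round 2: derive path(c,h) via R2 from reach(c,h)
round 2: derive path(e,i) via R2 from reach(e,i)
round 2: derive path(g,b) via R2 from reach(g,b)
round 2: derive path(g,g) via R2 from reach(g,g)
round 2: derive path(h,a) via R2 from reach(h,a)
round 2: derive path(h,g) via R2 from reach(h,g)
round 2: derive path(i,g) via R2 from reach(i,g)
round 2: derive path(i,h) via R2 from reach(i,h)
round 3: derive reach(a,a) via R1 from reach(a,h), cites(h,a)
round 3: derive reach(a,g) via R1 from reach(a,h), cites(h,g)
round 3: derive reach(b,a) via R1 from reach(b,h), cites(h,a)
round 3: derive reach(b,b) via R1 from reach(b,g), cites(g,b)
round 3: derive reach(c,b) via R1 from reach(c,g), cites(g,b)
round 3: derive reach(c,c) via R1 from reach(c,a), cites(a,c)
round 3: derive reach(e,a) via R1 from reach(e,h), cites(h,a)
round 3: derive reach(e,b) via R1 from reach(e,g), cites(g,b)
round 3: derive reach(g,h) via R1 from reach(g,i), cites(i,h)
round 3: derive reach(h,h) via R1 from reach(h,c), cites(c,h)
round 3: derive reach(h,i) via R1 from reach(h,b), cites(b,i)
round 3: derive reach(i,c) via R1 from reach(i,a), cites(a,c)
round 3: derive reach(i,i) via R1 from reach(i,b), cites(b,i)
round 3: derive path(a,h) via R2 from reach(a,h)
round 3: derive path(b,g) via R2 from reach(b,g)
round 3: derive path(b,h) via R2 from reach(b,h)
round 3: derive path(c,a) via R2 from reach(c,a)
round 3: derive path(c,g) via R2 from reach(c,g)
round 3: derive path(e,g) via R2 from reach(e,g)
round 3: derive path(e,h) via R2 from reach(e,h)
round 3: derive path(g,i) via R2 from reach(g,i)
round 3: derive path(h,b) via R2 from reach(h,b)
round 3: derive path(h,c) via R2 from reach(h,c)
round 3: derive path(i,a) via R2 from reach(i,a)
round 3: derive path(i,b) via R2 from reach(i,b)
round 4: derive reach(a,b) via R1 from reach(a,g), cites(g,b)
round 4: derive reach(b,c) via R1 from reach(b,a), cites(a,c)
round 4: derive reach(c,i) via R1 from reach(c,b), cites(b,i)
round 4: derive reach(e,c) via R1 from reach(e,a), cites(a,c)
round 4: derive reach(g,a) via R1 from reach(g,h), cites(h,a)
round 4: derive path(a,a) via R2 from reach(a,a)
round 4: derive path(a,g) via R2 from reach(a,g)
round 4: derive path(b,a) via R2 from reach(b,a)
round 4: derive path(b,b) via R2 from reach(b,b)
round 4: derive path(c,b) via R2 from reach(c,b)
round 4: derive path(c,c) via R2 from reach(c,c)
round 4: derive path(e,a) via R2 from reach(e,a)
round 4: derive path(e,b) via R2 from reach(e,b)
round 4: derive path(g,h) via R2 from reach(g,h)
round 4: derive path(h,h) via R2 from reach(h,h)
round 4: derive path(h,i) via R2 from reach(h,i)
round 4: derive path(i,c) via R2 from reach(i,c)
round 4: derive path(i,i) via R2 from reach(i,i)
round 4: derive path(a,b) via R3 from path(a,h), path(h,b)
round 4: derive path(b,c) via R3 from path(b,h), path(h,c)
round 4: derive path(c,i) via R3 from path(c,g), path(g,i)
round 4: derive path(e,c) via R3 from path(e,h), path(h,c)
round 4: derive path(g,a) via R3 from path(g,i), path(i,a)
round 5: derive reach(a,i) via R1 from reach(a,b), cites(b,i)
round 5: derive reach(g,c) via R1 from reach(g,a), cites(a,c)
round 5: derive path(a,i) via R3 from path(a,b), path(b,i)
round 5: derive path(g,c) via R3 from path(g,a), path(a,c)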